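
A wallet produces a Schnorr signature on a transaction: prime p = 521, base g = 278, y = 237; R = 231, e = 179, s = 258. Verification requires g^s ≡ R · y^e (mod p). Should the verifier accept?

accept

g^s mod p:
278^2 = 77284 ≡ 176
278^4 ≡ 176^2 = 30976 ≡ 237
278^8 ≡ 237^2 = 56169 ≡ 422
278^16 ≡ 422^2 = 178084 ≡ 423
278^32 ≡ 423^2 = 178929 ≡ 226
278^64 ≡ 226^2 = 51076 ≡ 18
278^128 ≡ 18^2 = 324
278^256 ≡ 324^2 = 104976 ≡ 255
258 = 256 + 2, so 278^258 ≡ 255·176 ≡ 74 (mod 521)
R · y^e mod p:
237^2 = 56169 ≡ 422
237^4 ≡ 422^2 = 178084 ≡ 423
237^8 ≡ 423^2 = 178929 ≡ 226
237^16 ≡ 226^2 = 51076 ≡ 18
237^32 ≡ 18^2 = 324
237^64 ≡ 324^2 = 104976 ≡ 255
237^128 ≡ 255^2 = 65025 ≡ 421
179 = 128 + 32 + 16 + 2 + 1, so 237^179 ≡ 421·324·18·422·237 ≡ 492 (mod 521)
231·492 = 113652 ≡ 74 (mod 521)
74 ≡ 74 (mod 521); signature holds.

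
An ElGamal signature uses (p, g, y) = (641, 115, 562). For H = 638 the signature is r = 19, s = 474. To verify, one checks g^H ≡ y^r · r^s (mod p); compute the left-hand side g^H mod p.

220

115^2 = 13225 ≡ 405
115^4 ≡ 405^2 = 164025 ≡ 570
115^8 ≡ 570^2 = 324900 ≡ 554
115^16 ≡ 554^2 = 306916 ≡ 518
115^32 ≡ 518^2 = 268324 ≡ 386
115^64 ≡ 386^2 = 148996 ≡ 284
115^128 ≡ 284^2 = 80656 ≡ 531
115^256 ≡ 531^2 = 281961 ≡ 562
115^512 ≡ 562^2 = 315844 ≡ 472
638 = 512 + 64 + 32 + 16 + 8 + 4 + 2, so 115^638 ≡ 472·284·386·518·554·570·405 ≡ 220 (mod 641)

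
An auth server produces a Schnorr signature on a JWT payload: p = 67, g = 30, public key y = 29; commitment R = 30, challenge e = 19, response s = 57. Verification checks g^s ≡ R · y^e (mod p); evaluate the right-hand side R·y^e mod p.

66

29^2 = 841 ≡ 37
29^4 ≡ 37^2 = 1369 ≡ 29
29^8 ≡ 29^2 = 841 ≡ 37
29^16 ≡ 37^2 = 1369 ≡ 29
19 = 16 + 2 + 1, so 29^19 ≡ 29·37·29 ≡ 29 (mod 67)
R · y^e ≡ 30·29 = 870 ≡ 66 (mod 67)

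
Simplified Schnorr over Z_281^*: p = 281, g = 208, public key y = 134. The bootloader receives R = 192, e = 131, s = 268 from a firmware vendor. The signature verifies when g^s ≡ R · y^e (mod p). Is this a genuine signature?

g^s mod p:
208^2 = 43264 ≡ 271
208^4 ≡ 271^2 = 73441 ≡ 100
208^8 ≡ 100^2 = 10000 ≡ 165
208^16 ≡ 165^2 = 27225 ≡ 249
208^32 ≡ 249^2 = 62001 ≡ 181
208^64 ≡ 181^2 = 32761 ≡ 165
208^128 ≡ 165^2 = 27225 ≡ 249
208^256 ≡ 249^2 = 62001 ≡ 181
268 = 256 + 8 + 4, so 208^268 ≡ 181·165·100 ≡ 32 (mod 281)
R · y^e mod p:
134^2 = 17956 ≡ 253
134^4 ≡ 253^2 = 64009 ≡ 222
134^8 ≡ 222^2 = 49284 ≡ 109
134^16 ≡ 109^2 = 11881 ≡ 79
134^32 ≡ 79^2 = 6241 ≡ 59
134^64 ≡ 59^2 = 3481 ≡ 109
134^128 ≡ 109^2 = 11881 ≡ 79
131 = 128 + 2 + 1, so 134^131 ≡ 79·253·134 ≡ 47 (mod 281)
192·47 = 9024 ≡ 32 (mod 281)
32 ≡ 32 (mod 281); signature holds.

genuine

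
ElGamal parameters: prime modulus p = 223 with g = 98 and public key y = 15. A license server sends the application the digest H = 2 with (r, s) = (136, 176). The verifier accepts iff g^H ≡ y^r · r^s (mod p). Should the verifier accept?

Left side g^H mod p:
Squares mod 223: 98^1≡98, 98^2≡15
98^2 ≡ 15 (mod 223)
Right side y^r · r^s mod p:
Squares mod 223: 15^1≡15, 15^2≡2, 15^4≡4, 15^8≡16, 15^16≡33, 15^32≡197, 15^64≡7, 15^128≡49
136 = 128 + 8, so 15^136 ≡ 49·16 ≡ 115 (mod 223)
Squares mod 223: 136^1≡136, 136^2≡210, 136^4≡169, 136^8≡17, 136^16≡66, 136^32≡119, 136^64≡112, 136^128≡56
176 = 128 + 32 + 16, so 136^176 ≡ 56·119·66 ≡ 68 (mod 223)
115·68 = 7820 ≡ 15 (mod 223)
15 ≡ 15 (mod 223), so the signature is genuine.

accept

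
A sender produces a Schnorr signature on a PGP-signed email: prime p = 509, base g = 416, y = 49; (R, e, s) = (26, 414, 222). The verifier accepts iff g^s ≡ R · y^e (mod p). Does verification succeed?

g^s mod p:
416^2 = 173056 ≡ 505
416^4 ≡ 505^2 = 255025 ≡ 16
416^8 ≡ 16^2 = 256
416^16 ≡ 256^2 = 65536 ≡ 384
416^32 ≡ 384^2 = 147456 ≡ 355
416^64 ≡ 355^2 = 126025 ≡ 302
416^128 ≡ 302^2 = 91204 ≡ 93
222 = 128 + 64 + 16 + 8 + 4 + 2, so 416^222 ≡ 93·302·384·256·16·505 ≡ 195 (mod 509)
R · y^e mod p:
49^2 = 2401 ≡ 365
49^4 ≡ 365^2 = 133225 ≡ 376
49^8 ≡ 376^2 = 141376 ≡ 383
49^16 ≡ 383^2 = 146689 ≡ 97
49^32 ≡ 97^2 = 9409 ≡ 247
49^64 ≡ 247^2 = 61009 ≡ 438
49^128 ≡ 438^2 = 191844 ≡ 460
49^256 ≡ 460^2 = 211600 ≡ 365
414 = 256 + 128 + 16 + 8 + 4 + 2, so 49^414 ≡ 365·460·97·383·376·365 ≡ 113 (mod 509)
26·113 = 2938 ≡ 393 (mod 509)
195 ≠ 393; the check fails.

fails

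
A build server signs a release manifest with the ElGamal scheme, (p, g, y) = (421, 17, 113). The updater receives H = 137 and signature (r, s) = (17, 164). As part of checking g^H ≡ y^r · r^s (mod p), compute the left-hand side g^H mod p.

17^137 mod 421 = 300

300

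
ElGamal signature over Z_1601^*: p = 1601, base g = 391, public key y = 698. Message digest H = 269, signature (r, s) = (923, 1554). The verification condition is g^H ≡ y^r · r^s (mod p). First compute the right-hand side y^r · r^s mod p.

822

Squares mod 1601: 698^1≡698, 698^2≡500, 698^4≡244, 698^8≡299, 698^16≡1346, 698^32≡985, 698^64≡19, 698^128≡361, 698^256≡640, 698^512≡1345
923 = 512 + 256 + 128 + 16 + 8 + 2 + 1, so 698^923 ≡ 1345·640·361·1346·299·500·698 ≡ 669 (mod 1601)
Squares mod 1601: 923^1≡923, 923^2≡197, 923^4≡385, 923^8≡933, 923^16≡1146, 923^32≡496, 923^64≡1063, 923^128≡1264, 923^256≡1499, 923^512≡798, 923^1024≡1207
1554 = 1024 + 512 + 16 + 2, so 923^1554 ≡ 1207·798·1146·197 ≡ 1473 (mod 1601)
y^r · r^s ≡ 669·1473 = 985437 ≡ 822 (mod 1601)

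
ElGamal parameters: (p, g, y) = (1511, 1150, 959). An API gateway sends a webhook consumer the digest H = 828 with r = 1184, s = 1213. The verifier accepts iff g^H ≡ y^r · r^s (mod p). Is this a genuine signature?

forged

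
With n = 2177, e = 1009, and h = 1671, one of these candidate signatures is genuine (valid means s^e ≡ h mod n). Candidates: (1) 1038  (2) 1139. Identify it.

Candidate 1: 1038^1009 mod 2177 = 506
Candidate 2: 1139^1009 mod 2177 = 1671
  → matches h = 1671

2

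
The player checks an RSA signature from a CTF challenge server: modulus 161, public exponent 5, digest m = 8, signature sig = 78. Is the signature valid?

valid

sig^2 ≡ 78^2 = 6084 ≡ 127
sig^4 ≡ 127^2 = 16129 ≡ 29
5 = 4 + 1, so sig^5 ≡ 29·78 ≡ 8 (mod 161)
sig^5 mod 161 = 8 matches m.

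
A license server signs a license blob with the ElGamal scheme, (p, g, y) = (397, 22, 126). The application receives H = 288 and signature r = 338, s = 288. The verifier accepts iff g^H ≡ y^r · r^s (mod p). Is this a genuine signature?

Left side g^H mod p:
22^2 = 484 ≡ 87
22^4 ≡ 87^2 = 7569 ≡ 26
22^8 ≡ 26^2 = 676 ≡ 279
22^16 ≡ 279^2 = 77841 ≡ 29
22^32 ≡ 29^2 = 841 ≡ 47
22^64 ≡ 47^2 = 2209 ≡ 224
22^128 ≡ 224^2 = 50176 ≡ 154
22^256 ≡ 154^2 = 23716 ≡ 293
288 = 256 + 32, so 22^288 ≡ 293·47 ≡ 273 (mod 397)
Right side y^r · r^s mod p:
126^2 = 15876 ≡ 393
126^4 ≡ 393^2 = 154449 ≡ 16
126^8 ≡ 16^2 = 256
126^16 ≡ 256^2 = 65536 ≡ 31
126^32 ≡ 31^2 = 961 ≡ 167
126^64 ≡ 167^2 = 27889 ≡ 99
126^128 ≡ 99^2 = 9801 ≡ 273
126^256 ≡ 273^2 = 74529 ≡ 290
338 = 256 + 64 + 16 + 2, so 126^338 ≡ 290·99·31·393 ≡ 256 (mod 397)
338^2 = 114244 ≡ 305
338^4 ≡ 305^2 = 93025 ≡ 127
338^8 ≡ 127^2 = 16129 ≡ 249
338^16 ≡ 249^2 = 62001 ≡ 69
338^32 ≡ 69^2 = 4761 ≡ 394
338^64 ≡ 394^2 = 155236 ≡ 9
338^128 ≡ 9^2 = 81
338^256 ≡ 81^2 = 6561 ≡ 209
288 = 256 + 32, so 338^288 ≡ 209·394 ≡ 167 (mod 397)
256·167 = 42752 ≡ 273 (mod 397)
273 ≡ 273 (mod 397), so the signature is genuine.

genuine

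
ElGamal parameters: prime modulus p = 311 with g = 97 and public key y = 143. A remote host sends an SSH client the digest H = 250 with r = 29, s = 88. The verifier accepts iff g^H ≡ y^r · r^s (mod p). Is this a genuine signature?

forged

Left side g^H mod p:
97^2 = 9409 ≡ 79
97^4 ≡ 79^2 = 6241 ≡ 21
97^8 ≡ 21^2 = 441 ≡ 130
97^16 ≡ 130^2 = 16900 ≡ 106
97^32 ≡ 106^2 = 11236 ≡ 40
97^64 ≡ 40^2 = 1600 ≡ 45
97^128 ≡ 45^2 = 2025 ≡ 159
250 = 128 + 64 + 32 + 16 + 8 + 2, so 97^250 ≡ 159·45·40·106·130·79 ≡ 270 (mod 311)
Right side y^r · r^s mod p:
143^2 = 20449 ≡ 234
143^4 ≡ 234^2 = 54756 ≡ 20
143^8 ≡ 20^2 = 400 ≡ 89
143^16 ≡ 89^2 = 7921 ≡ 146
29 = 16 + 8 + 4 + 1, so 143^29 ≡ 146·89·20·143 ≡ 206 (mod 311)
29^2 = 841 ≡ 219
29^4 ≡ 219^2 = 47961 ≡ 67
29^8 ≡ 67^2 = 4489 ≡ 135
29^16 ≡ 135^2 = 18225 ≡ 187
29^32 ≡ 187^2 = 34969 ≡ 137
29^64 ≡ 137^2 = 18769 ≡ 109
88 = 64 + 16 + 8, so 29^88 ≡ 109·187·135 ≡ 288 (mod 311)
206·288 = 59328 ≡ 238 (mod 311)
270 ≠ 238, so verification fails.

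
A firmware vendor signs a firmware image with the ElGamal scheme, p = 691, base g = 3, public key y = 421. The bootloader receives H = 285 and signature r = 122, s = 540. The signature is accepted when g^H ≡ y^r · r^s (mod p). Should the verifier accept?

reject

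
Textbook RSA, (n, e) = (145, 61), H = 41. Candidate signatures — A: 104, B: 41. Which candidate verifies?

B

Candidate A: 104^61 mod 145 = 104
Candidate B: 41^61 mod 145 = 41
  → matches H = 41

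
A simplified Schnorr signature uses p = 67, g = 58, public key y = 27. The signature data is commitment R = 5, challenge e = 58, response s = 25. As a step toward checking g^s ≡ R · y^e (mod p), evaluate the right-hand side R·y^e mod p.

27^2 = 729 ≡ 59
27^4 ≡ 59^2 = 3481 ≡ 64
27^8 ≡ 64^2 = 4096 ≡ 9
27^16 ≡ 9^2 = 81 ≡ 14
27^32 ≡ 14^2 = 196 ≡ 62
58 = 32 + 16 + 8 + 2, so 27^58 ≡ 62·14·9·59 ≡ 15 (mod 67)
R · y^e ≡ 5·15 = 75 ≡ 8 (mod 67)

8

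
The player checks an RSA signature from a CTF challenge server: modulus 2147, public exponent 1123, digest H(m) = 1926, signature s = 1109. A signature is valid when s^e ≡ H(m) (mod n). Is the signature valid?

valid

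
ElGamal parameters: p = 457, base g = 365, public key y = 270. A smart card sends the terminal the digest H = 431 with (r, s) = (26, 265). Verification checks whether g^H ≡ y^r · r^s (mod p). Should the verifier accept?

Left side g^H mod p:
365^431 mod 457 = 278
Right side y^r · r^s mod p:
270^26 mod 457 = 108
26^265 mod 457 = 71
108·71 = 7668 ≡ 356 (mod 457)
278 ≠ 356, so verification fails.

reject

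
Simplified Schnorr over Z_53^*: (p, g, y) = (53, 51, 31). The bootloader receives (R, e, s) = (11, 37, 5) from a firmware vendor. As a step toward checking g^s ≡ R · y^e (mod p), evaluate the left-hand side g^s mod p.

21

Squares mod 53: 51^1≡51, 51^2≡4, 51^4≡16
5 = 4 + 1, so 51^5 ≡ 16·51 ≡ 21 (mod 53)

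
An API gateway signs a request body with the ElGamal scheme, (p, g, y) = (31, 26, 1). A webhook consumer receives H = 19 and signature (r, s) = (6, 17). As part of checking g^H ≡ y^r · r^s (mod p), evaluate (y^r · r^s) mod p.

26

Squares mod 31: 1^1≡1, 1^2≡1, 1^4≡1
6 = 4 + 2, so 1^6 ≡ 1·1 ≡ 1 (mod 31)
Squares mod 31: 6^1≡6, 6^2≡5, 6^4≡25, 6^8≡5, 6^16≡25
17 = 16 + 1, so 6^17 ≡ 25·6 ≡ 26 (mod 31)
y^r · r^s ≡ 1·26 = 26 ≡ 26 (mod 31)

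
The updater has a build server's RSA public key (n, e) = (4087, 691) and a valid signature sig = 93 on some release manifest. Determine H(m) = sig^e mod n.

Squares mod 4087: sig^1≡93, sig^2≡475, sig^4≡840, sig^8≡2636, sig^16≡596, sig^32≡3734, sig^64≡1999, sig^128≡3002, sig^256≡169, sig^512≡4039
691 = 512 + 128 + 32 + 16 + 2 + 1, so sig^691 ≡ 4039·3002·3734·596·475·93 ≡ 1798 (mod 4087)

1798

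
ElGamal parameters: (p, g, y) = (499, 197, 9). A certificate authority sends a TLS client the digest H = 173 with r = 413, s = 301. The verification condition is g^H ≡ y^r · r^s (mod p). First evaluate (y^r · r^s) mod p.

457

Squares mod 499: 9^1≡9, 9^2≡81, 9^4≡74, 9^8≡486, 9^16≡169, 9^32≡118, 9^64≡451, 9^128≡308, 9^256≡54
413 = 256 + 128 + 16 + 8 + 4 + 1, so 9^413 ≡ 54·308·169·486·74·9 ≡ 345 (mod 499)
Squares mod 499: 413^1≡413, 413^2≡410, 413^4≡436, 413^8≡476, 413^16≡30, 413^32≡401, 413^64≡123, 413^128≡159, 413^256≡331
301 = 256 + 32 + 8 + 4 + 1, so 413^301 ≡ 331·401·476·436·413 ≡ 91 (mod 499)
y^r · r^s ≡ 345·91 = 31395 ≡ 457 (mod 499)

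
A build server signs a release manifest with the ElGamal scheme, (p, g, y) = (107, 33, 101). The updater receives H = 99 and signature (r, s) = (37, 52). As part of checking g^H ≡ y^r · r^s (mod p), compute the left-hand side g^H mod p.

79

33^2 = 1089 ≡ 19
33^4 ≡ 19^2 = 361 ≡ 40
33^8 ≡ 40^2 = 1600 ≡ 102
33^16 ≡ 102^2 = 10404 ≡ 25
33^32 ≡ 25^2 = 625 ≡ 90
33^64 ≡ 90^2 = 8100 ≡ 75
99 = 64 + 32 + 2 + 1, so 33^99 ≡ 75·90·19·33 ≡ 79 (mod 107)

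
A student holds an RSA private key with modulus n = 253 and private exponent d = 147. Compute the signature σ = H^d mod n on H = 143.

88

Squares mod 253: H^1≡143, H^2≡209, H^4≡165, H^8≡154, H^16≡187, H^32≡55, H^64≡242, H^128≡121
147 = 128 + 16 + 2 + 1, so H^147 ≡ 121·187·209·143 ≡ 88 (mod 253)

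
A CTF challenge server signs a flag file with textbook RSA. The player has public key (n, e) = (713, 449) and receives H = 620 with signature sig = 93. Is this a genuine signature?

forged

sig^2 ≡ 93^2 = 8649 ≡ 93
sig^4 ≡ 93^2 = 8649 ≡ 93
sig^8 ≡ 93^2 = 8649 ≡ 93
sig^16 ≡ 93^2 = 8649 ≡ 93
sig^32 ≡ 93^2 = 8649 ≡ 93
sig^64 ≡ 93^2 = 8649 ≡ 93
sig^128 ≡ 93^2 = 8649 ≡ 93
sig^256 ≡ 93^2 = 8649 ≡ 93
449 = 256 + 128 + 64 + 1, so sig^449 ≡ 93·93·93·93 ≡ 93 (mod 713)
The recovered value 93 does not match the digest 620.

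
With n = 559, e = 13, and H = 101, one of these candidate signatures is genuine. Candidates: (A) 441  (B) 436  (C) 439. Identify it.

C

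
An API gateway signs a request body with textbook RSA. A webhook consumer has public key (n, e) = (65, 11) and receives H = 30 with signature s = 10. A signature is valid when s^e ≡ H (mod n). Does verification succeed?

passes

s^2 ≡ 10^2 = 100 ≡ 35
s^4 ≡ 35^2 = 1225 ≡ 55
s^8 ≡ 55^2 = 3025 ≡ 35
11 = 8 + 2 + 1, so s^11 ≡ 35·35·10 ≡ 30 (mod 65)
30 = H, so the signature checks out.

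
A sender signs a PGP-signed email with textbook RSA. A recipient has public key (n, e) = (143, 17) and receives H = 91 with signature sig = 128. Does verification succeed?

fails

sig^2 ≡ 128^2 = 16384 ≡ 82
sig^4 ≡ 82^2 = 6724 ≡ 3
sig^8 ≡ 3^2 = 9
sig^16 ≡ 9^2 = 81
17 = 16 + 1, so sig^17 ≡ 81·128 ≡ 72 (mod 143)
sig^17 mod 143 = 72, but H = 91.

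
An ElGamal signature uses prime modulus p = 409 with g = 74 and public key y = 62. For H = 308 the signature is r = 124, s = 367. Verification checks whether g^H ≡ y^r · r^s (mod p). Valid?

Left side g^H mod p:
74^308 mod 409 = 242
Right side y^r · r^s mod p:
62^124 mod 409 = 9
124^367 mod 409 = 56
9·56 = 504 ≡ 95 (mod 409)
242 ≠ 95, so verification fails.

no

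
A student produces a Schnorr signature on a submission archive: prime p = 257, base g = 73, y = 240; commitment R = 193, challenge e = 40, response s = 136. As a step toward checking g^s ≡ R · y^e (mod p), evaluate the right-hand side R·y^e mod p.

4

240^2 = 57600 ≡ 32
240^4 ≡ 32^2 = 1024 ≡ 253
240^8 ≡ 253^2 = 64009 ≡ 16
240^16 ≡ 16^2 = 256
240^32 ≡ 256^2 = 65536 ≡ 1
40 = 32 + 8, so 240^40 ≡ 1·16 ≡ 16 (mod 257)
R · y^e ≡ 193·16 = 3088 ≡ 4 (mod 257)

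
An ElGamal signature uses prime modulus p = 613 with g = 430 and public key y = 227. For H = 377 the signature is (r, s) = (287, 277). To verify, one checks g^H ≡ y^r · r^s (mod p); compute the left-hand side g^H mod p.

Squares mod 613: 430^1≡430, 430^2≡387, 430^4≡197, 430^8≡190, 430^16≡546, 430^32≡198, 430^64≡585, 430^128≡171, 430^256≡430
377 = 256 + 64 + 32 + 16 + 8 + 1, so 430^377 ≡ 430·585·198·546·190·430 ≡ 287 (mod 613)

287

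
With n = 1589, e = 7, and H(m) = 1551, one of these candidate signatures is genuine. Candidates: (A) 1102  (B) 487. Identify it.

B

Candidate A: 1102^2 = 1214404 ≡ 408; 1102^4 ≡ 408^2 = 166464 ≡ 1208; 7 = 4 + 2 + 1, so 1102^7 ≡ 1208·408·1102 ≡ 38 (mod 1589)
Candidate B: 487^2 = 237169 ≡ 408; 487^4 ≡ 408^2 = 166464 ≡ 1208; 7 = 4 + 2 + 1, so 487^7 ≡ 1208·408·487 ≡ 1551 (mod 1589)
  → matches H(m) = 1551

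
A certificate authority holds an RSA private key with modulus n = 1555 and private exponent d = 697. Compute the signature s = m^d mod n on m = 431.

Squares mod 1555: m^1≡431, m^2≡716, m^4≡1061, m^8≡1456, m^16≡471, m^32≡1031, m^64≡896, m^128≡436, m^256≡386, m^512≡1271
697 = 512 + 128 + 32 + 16 + 8 + 1, so m^697 ≡ 1271·436·1031·471·1456·431 ≡ 981 (mod 1555)

981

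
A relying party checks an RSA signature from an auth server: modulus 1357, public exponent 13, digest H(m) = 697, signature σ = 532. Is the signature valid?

invalid

Squares mod 1357: σ^1≡532, σ^2≡768, σ^4≡886, σ^8≡650
13 = 8 + 4 + 1, so σ^13 ≡ 650·886·532 ≡ 768 (mod 1357)
σ^13 mod 1357 = 768, but H(m) = 697.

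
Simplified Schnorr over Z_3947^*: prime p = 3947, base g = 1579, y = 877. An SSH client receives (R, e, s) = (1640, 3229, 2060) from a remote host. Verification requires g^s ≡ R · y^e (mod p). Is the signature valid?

g^s mod p:
1579^2 = 2493241 ≡ 2684
1579^4 ≡ 2684^2 = 7203856 ≡ 581
1579^8 ≡ 581^2 = 337561 ≡ 2066
1579^16 ≡ 2066^2 = 4268356 ≡ 1649
1579^32 ≡ 1649^2 = 2719201 ≡ 3665
1579^64 ≡ 3665^2 = 13432225 ≡ 584
1579^128 ≡ 584^2 = 341056 ≡ 1614
1579^256 ≡ 1614^2 = 2604996 ≡ 3923
1579^512 ≡ 3923^2 = 15389929 ≡ 576
1579^1024 ≡ 576^2 = 331776 ≡ 228
1579^2048 ≡ 228^2 = 51984 ≡ 673
2060 = 2048 + 8 + 4, so 1579^2060 ≡ 673·2066·581 ≡ 368 (mod 3947)
R · y^e mod p:
877^2 = 769129 ≡ 3411
877^4 ≡ 3411^2 = 11634921 ≡ 3112
877^8 ≡ 3112^2 = 9684544 ≡ 2553
877^16 ≡ 2553^2 = 6517809 ≡ 1312
877^32 ≡ 1312^2 = 1721344 ≡ 452
877^64 ≡ 452^2 = 204304 ≡ 3007
877^128 ≡ 3007^2 = 9042049 ≡ 3419
877^256 ≡ 3419^2 = 11689561 ≡ 2494
877^512 ≡ 2494^2 = 6220036 ≡ 3511
877^1024 ≡ 3511^2 = 12327121 ≡ 640
877^2048 ≡ 640^2 = 409600 ≡ 3059
3229 = 2048 + 1024 + 128 + 16 + 8 + 4 + 1, so 877^3229 ≡ 3059·640·3419·1312·2553·3112·877 ≡ 3940 (mod 3947)
1640·3940 = 6461600 ≡ 361 (mod 3947)
368 ≠ 361; the check fails.

invalid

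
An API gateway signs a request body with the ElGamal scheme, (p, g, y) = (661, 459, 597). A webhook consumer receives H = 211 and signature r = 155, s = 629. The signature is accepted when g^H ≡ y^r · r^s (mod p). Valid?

yes

Left side g^H mod p:
459^2 = 210681 ≡ 483
459^4 ≡ 483^2 = 233289 ≡ 617
459^8 ≡ 617^2 = 380689 ≡ 614
459^16 ≡ 614^2 = 376996 ≡ 226
459^32 ≡ 226^2 = 51076 ≡ 179
459^64 ≡ 179^2 = 32041 ≡ 313
459^128 ≡ 313^2 = 97969 ≡ 141
211 = 128 + 64 + 16 + 2 + 1, so 459^211 ≡ 141·313·226·483·459 ≡ 508 (mod 661)
Right side y^r · r^s mod p:
597^2 = 356409 ≡ 130
597^4 ≡ 130^2 = 16900 ≡ 375
597^8 ≡ 375^2 = 140625 ≡ 493
597^16 ≡ 493^2 = 243049 ≡ 462
597^32 ≡ 462^2 = 213444 ≡ 602
597^64 ≡ 602^2 = 362404 ≡ 176
597^128 ≡ 176^2 = 30976 ≡ 570
155 = 128 + 16 + 8 + 2 + 1, so 597^155 ≡ 570·462·493·130·597 ≡ 612 (mod 661)
155^2 = 24025 ≡ 229
155^4 ≡ 229^2 = 52441 ≡ 222
155^8 ≡ 222^2 = 49284 ≡ 370
155^16 ≡ 370^2 = 136900 ≡ 73
155^32 ≡ 73^2 = 5329 ≡ 41
155^64 ≡ 41^2 = 1681 ≡ 359
155^128 ≡ 359^2 = 128881 ≡ 647
155^256 ≡ 647^2 = 418609 ≡ 196
155^512 ≡ 196^2 = 38416 ≡ 78
629 = 512 + 64 + 32 + 16 + 4 + 1, so 155^629 ≡ 78·359·41·73·222·155 ≡ 165 (mod 661)
612·165 = 100980 ≡ 508 (mod 661)
508 ≡ 508 (mod 661), so the signature is genuine.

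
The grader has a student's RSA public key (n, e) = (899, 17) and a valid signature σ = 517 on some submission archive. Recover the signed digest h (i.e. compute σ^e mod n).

861

σ^2 ≡ 517^2 = 267289 ≡ 286
σ^4 ≡ 286^2 = 81796 ≡ 886
σ^8 ≡ 886^2 = 784996 ≡ 169
σ^16 ≡ 169^2 = 28561 ≡ 692
17 = 16 + 1, so σ^17 ≡ 692·517 ≡ 861 (mod 899)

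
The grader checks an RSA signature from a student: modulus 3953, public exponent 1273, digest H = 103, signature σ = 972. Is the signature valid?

σ^2 ≡ 972^2 = 944784 ≡ 17
σ^4 ≡ 17^2 = 289
σ^8 ≡ 289^2 = 83521 ≡ 508
σ^16 ≡ 508^2 = 258064 ≡ 1119
σ^32 ≡ 1119^2 = 1252161 ≡ 3013
σ^64 ≡ 3013^2 = 9078169 ≡ 2081
σ^128 ≡ 2081^2 = 4330561 ≡ 2026
σ^256 ≡ 2026^2 = 4104676 ≡ 1462
σ^512 ≡ 1462^2 = 2137444 ≡ 2824
σ^1024 ≡ 2824^2 = 7974976 ≡ 1775
1273 = 1024 + 128 + 64 + 32 + 16 + 8 + 1, so σ^1273 ≡ 1775·2026·2081·3013·1119·508·972 ≡ 3850 (mod 3953)
σ^1273 mod 3953 = 3850, but H = 103.

invalid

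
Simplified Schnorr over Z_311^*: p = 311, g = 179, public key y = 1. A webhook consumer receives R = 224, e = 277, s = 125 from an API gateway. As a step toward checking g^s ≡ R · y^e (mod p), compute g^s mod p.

Squares mod 311: 179^1≡179, 179^2≡8, 179^4≡64, 179^8≡53, 179^16≡10, 179^32≡100, 179^64≡48
125 = 64 + 32 + 16 + 8 + 4 + 1, so 179^125 ≡ 48·100·10·53·64·179 ≡ 224 (mod 311)

224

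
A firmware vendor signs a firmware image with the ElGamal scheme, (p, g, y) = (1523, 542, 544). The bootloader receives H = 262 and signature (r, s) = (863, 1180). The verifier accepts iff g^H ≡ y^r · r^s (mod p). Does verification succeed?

Left side g^H mod p:
Squares mod 1523: 542^1≡542, 542^2≡1348, 542^4≡165, 542^8≡1334, 542^16≡692, 542^32≡642, 542^64≡954, 542^128≡885, 542^256≡403
262 = 256 + 4 + 2, so 542^262 ≡ 403·165·1348 ≡ 618 (mod 1523)
Right side y^r · r^s mod p:
Squares mod 1523: 544^1≡544, 544^2≡474, 544^4≡795, 544^8≡1503, 544^16≡400, 544^32≡85, 544^64≡1133, 544^128≡1323, 544^256≡402, 544^512≡166
863 = 512 + 256 + 64 + 16 + 8 + 4 + 2 + 1, so 544^863 ≡ 166·402·1133·400·1503·795·474·544 ≡ 1071 (mod 1523)
Squares mod 1523: 863^1≡863, 863^2≡22, 863^4≡484, 863^8≡1237, 863^16≡1077, 863^32≡926, 863^64≡27, 863^128≡729, 863^256≡1437, 863^512≡1304, 863^1024≡748
1180 = 1024 + 128 + 16 + 8 + 4, so 863^1180 ≡ 748·729·1077·1237·484 ≡ 841 (mod 1523)
1071·841 = 900711 ≡ 618 (mod 1523)
618 ≡ 618 (mod 1523), so the signature is genuine.

passes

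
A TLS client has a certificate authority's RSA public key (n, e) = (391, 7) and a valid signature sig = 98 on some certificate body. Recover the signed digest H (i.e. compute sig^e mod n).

72

sig^2 ≡ 98^2 = 9604 ≡ 220
sig^4 ≡ 220^2 = 48400 ≡ 307
7 = 4 + 2 + 1, so sig^7 ≡ 307·220·98 ≡ 72 (mod 391)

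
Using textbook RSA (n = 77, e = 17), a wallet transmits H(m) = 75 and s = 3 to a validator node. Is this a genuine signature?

s^17 mod 77 = 75
s^17 mod 77 = 75 matches H(m).

genuine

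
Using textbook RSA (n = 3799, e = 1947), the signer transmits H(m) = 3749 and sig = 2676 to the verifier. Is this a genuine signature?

forged

Squares mod 3799: sig^1≡2676, sig^2≡3660, sig^4≡326, sig^8≡3703, sig^16≡1618, sig^32≡413, sig^64≡3413, sig^128≡835, sig^256≡2008, sig^512≡1325, sig^1024≡487
1947 = 1024 + 512 + 256 + 128 + 16 + 8 + 2 + 1, so sig^1947 ≡ 487·1325·2008·835·1618·3703·3660·2676 ≡ 50 (mod 3799)
The recovered value 50 does not match the digest 3749.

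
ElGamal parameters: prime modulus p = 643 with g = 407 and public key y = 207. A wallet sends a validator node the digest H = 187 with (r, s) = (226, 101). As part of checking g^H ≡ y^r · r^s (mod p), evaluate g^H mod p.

448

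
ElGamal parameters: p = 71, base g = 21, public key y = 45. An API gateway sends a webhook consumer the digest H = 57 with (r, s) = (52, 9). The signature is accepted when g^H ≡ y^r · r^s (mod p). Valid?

yes

Left side g^H mod p:
21^2 = 441 ≡ 15
21^4 ≡ 15^2 = 225 ≡ 12
21^8 ≡ 12^2 = 144 ≡ 2
21^16 ≡ 2^2 = 4
21^32 ≡ 4^2 = 16
57 = 32 + 16 + 8 + 1, so 21^57 ≡ 16·4·2·21 ≡ 61 (mod 71)
Right side y^r · r^s mod p:
45^2 = 2025 ≡ 37
45^4 ≡ 37^2 = 1369 ≡ 20
45^8 ≡ 20^2 = 400 ≡ 45
45^16 ≡ 45^2 = 2025 ≡ 37
45^32 ≡ 37^2 = 1369 ≡ 20
52 = 32 + 16 + 4, so 45^52 ≡ 20·37·20 ≡ 32 (mod 71)
52^2 = 2704 ≡ 6
52^4 ≡ 6^2 = 36
52^8 ≡ 36^2 = 1296 ≡ 18
9 = 8 + 1, so 52^9 ≡ 18·52 ≡ 13 (mod 71)
32·13 = 416 ≡ 61 (mod 71)
61 ≡ 61 (mod 71), so the signature is genuine.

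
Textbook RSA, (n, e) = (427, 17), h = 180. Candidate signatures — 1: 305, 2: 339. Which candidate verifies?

Candidate 1: 305^2 = 93025 ≡ 366; 305^4 ≡ 366^2 = 133956 ≡ 305; 305^8 ≡ 305^2 = 93025 ≡ 366; 305^16 ≡ 366^2 = 133956 ≡ 305; 17 = 16 + 1, so 305^17 ≡ 305·305 ≡ 366 (mod 427)
Candidate 2: 339^2 = 114921 ≡ 58; 339^4 ≡ 58^2 = 3364 ≡ 375; 339^8 ≡ 375^2 = 140625 ≡ 142; 339^16 ≡ 142^2 = 20164 ≡ 95; 17 = 16 + 1, so 339^17 ≡ 95·339 ≡ 180 (mod 427)
  → matches h = 180

2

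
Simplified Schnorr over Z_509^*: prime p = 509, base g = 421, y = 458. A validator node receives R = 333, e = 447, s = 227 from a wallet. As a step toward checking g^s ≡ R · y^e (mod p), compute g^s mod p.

421^2 = 177241 ≡ 109
421^4 ≡ 109^2 = 11881 ≡ 174
421^8 ≡ 174^2 = 30276 ≡ 245
421^16 ≡ 245^2 = 60025 ≡ 472
421^32 ≡ 472^2 = 222784 ≡ 351
421^64 ≡ 351^2 = 123201 ≡ 23
421^128 ≡ 23^2 = 529 ≡ 20
227 = 128 + 64 + 32 + 2 + 1, so 421^227 ≡ 20·23·351·109·421 ≡ 309 (mod 509)

309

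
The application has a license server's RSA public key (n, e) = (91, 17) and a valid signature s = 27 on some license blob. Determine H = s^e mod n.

27

s^2 ≡ 27^2 = 729 ≡ 1
s^4 ≡ 1^2 = 1
s^8 ≡ 1^2 = 1
s^16 ≡ 1^2 = 1
17 = 16 + 1, so s^17 ≡ 1·27 ≡ 27 (mod 91)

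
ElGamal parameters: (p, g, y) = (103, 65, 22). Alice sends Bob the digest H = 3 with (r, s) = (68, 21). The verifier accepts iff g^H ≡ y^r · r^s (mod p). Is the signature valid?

Left side g^H mod p:
65^2 = 4225 ≡ 2
3 = 2 + 1, so 65^3 ≡ 2·65 ≡ 27 (mod 103)
Right side y^r · r^s mod p:
22^2 = 484 ≡ 72
22^4 ≡ 72^2 = 5184 ≡ 34
22^8 ≡ 34^2 = 1156 ≡ 23
22^16 ≡ 23^2 = 529 ≡ 14
22^32 ≡ 14^2 = 196 ≡ 93
22^64 ≡ 93^2 = 8649 ≡ 100
68 = 64 + 4, so 22^68 ≡ 100·34 ≡ 1 (mod 103)
68^2 = 4624 ≡ 92
68^4 ≡ 92^2 = 8464 ≡ 18
68^8 ≡ 18^2 = 324 ≡ 15
68^16 ≡ 15^2 = 225 ≡ 19
21 = 16 + 4 + 1, so 68^21 ≡ 19·18·68 ≡ 81 (mod 103)
1·81 = 81 ≡ 81 (mod 103)
27 ≠ 81, so verification fails.

invalid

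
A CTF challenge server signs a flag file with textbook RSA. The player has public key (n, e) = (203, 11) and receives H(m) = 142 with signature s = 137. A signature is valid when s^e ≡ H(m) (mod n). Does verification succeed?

passes

Squares mod 203: s^1≡137, s^2≡93, s^4≡123, s^8≡107
11 = 8 + 2 + 1, so s^11 ≡ 107·93·137 ≡ 142 (mod 203)
s^11 mod 203 = 142 matches H(m).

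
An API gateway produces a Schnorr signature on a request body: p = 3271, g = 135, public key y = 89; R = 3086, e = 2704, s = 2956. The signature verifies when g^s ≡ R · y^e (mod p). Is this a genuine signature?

genuine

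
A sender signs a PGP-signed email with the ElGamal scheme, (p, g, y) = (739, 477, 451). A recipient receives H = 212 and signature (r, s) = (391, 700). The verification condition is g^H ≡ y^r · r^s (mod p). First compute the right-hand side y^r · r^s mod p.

11

451^2 = 203401 ≡ 176
451^4 ≡ 176^2 = 30976 ≡ 677
451^8 ≡ 677^2 = 458329 ≡ 149
451^16 ≡ 149^2 = 22201 ≡ 31
451^32 ≡ 31^2 = 961 ≡ 222
451^64 ≡ 222^2 = 49284 ≡ 510
451^128 ≡ 510^2 = 260100 ≡ 711
451^256 ≡ 711^2 = 505521 ≡ 45
391 = 256 + 128 + 4 + 2 + 1, so 451^391 ≡ 45·711·677·176·451 ≡ 190 (mod 739)
391^2 = 152881 ≡ 647
391^4 ≡ 647^2 = 418609 ≡ 335
391^8 ≡ 335^2 = 112225 ≡ 636
391^16 ≡ 636^2 = 404496 ≡ 263
391^32 ≡ 263^2 = 69169 ≡ 442
391^64 ≡ 442^2 = 195364 ≡ 268
391^128 ≡ 268^2 = 71824 ≡ 141
391^256 ≡ 141^2 = 19881 ≡ 667
391^512 ≡ 667^2 = 444889 ≡ 11
700 = 512 + 128 + 32 + 16 + 8 + 4, so 391^700 ≡ 11·141·442·263·636·335 ≡ 354 (mod 739)
y^r · r^s ≡ 190·354 = 67260 ≡ 11 (mod 739)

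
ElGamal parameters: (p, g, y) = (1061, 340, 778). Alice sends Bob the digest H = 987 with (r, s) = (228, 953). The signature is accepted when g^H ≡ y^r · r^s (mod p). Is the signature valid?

invalid

Left side g^H mod p:
340^2 = 115600 ≡ 1012
340^4 ≡ 1012^2 = 1024144 ≡ 279
340^8 ≡ 279^2 = 77841 ≡ 388
340^16 ≡ 388^2 = 150544 ≡ 943
340^32 ≡ 943^2 = 889249 ≡ 131
340^64 ≡ 131^2 = 17161 ≡ 185
340^128 ≡ 185^2 = 34225 ≡ 273
340^256 ≡ 273^2 = 74529 ≡ 259
340^512 ≡ 259^2 = 67081 ≡ 238
987 = 512 + 256 + 128 + 64 + 16 + 8 + 2 + 1, so 340^987 ≡ 238·259·273·185·943·388·1012·340 ≡ 993 (mod 1061)
Right side y^r · r^s mod p:
778^2 = 605284 ≡ 514
778^4 ≡ 514^2 = 264196 ≡ 7
778^8 ≡ 7^2 = 49
778^16 ≡ 49^2 = 2401 ≡ 279
778^32 ≡ 279^2 = 77841 ≡ 388
778^64 ≡ 388^2 = 150544 ≡ 943
778^128 ≡ 943^2 = 889249 ≡ 131
228 = 128 + 64 + 32 + 4, so 778^228 ≡ 131·943·388·7 ≡ 903 (mod 1061)
228^2 = 51984 ≡ 1056
228^4 ≡ 1056^2 = 1115136 ≡ 25
228^8 ≡ 25^2 = 625
228^16 ≡ 625^2 = 390625 ≡ 177
228^32 ≡ 177^2 = 31329 ≡ 560
228^64 ≡ 560^2 = 313600 ≡ 605
228^128 ≡ 605^2 = 366025 ≡ 1041
228^256 ≡ 1041^2 = 1083681 ≡ 400
228^512 ≡ 400^2 = 160000 ≡ 850
953 = 512 + 256 + 128 + 32 + 16 + 8 + 1, so 228^953 ≡ 850·400·1041·560·177·625·228 ≡ 483 (mod 1061)
903·483 = 436149 ≡ 78 (mod 1061)
993 ≠ 78, so verification fails.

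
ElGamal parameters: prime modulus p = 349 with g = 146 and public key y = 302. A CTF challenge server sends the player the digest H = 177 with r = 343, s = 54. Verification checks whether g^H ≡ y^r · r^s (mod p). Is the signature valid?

invalid

Left side g^H mod p:
146^2 = 21316 ≡ 27
146^4 ≡ 27^2 = 729 ≡ 31
146^8 ≡ 31^2 = 961 ≡ 263
146^16 ≡ 263^2 = 69169 ≡ 67
146^32 ≡ 67^2 = 4489 ≡ 301
146^64 ≡ 301^2 = 90601 ≡ 210
146^128 ≡ 210^2 = 44100 ≡ 126
177 = 128 + 32 + 16 + 1, so 146^177 ≡ 126·301·67·146 ≡ 246 (mod 349)
Right side y^r · r^s mod p:
302^2 = 91204 ≡ 115
302^4 ≡ 115^2 = 13225 ≡ 312
302^8 ≡ 312^2 = 97344 ≡ 322
302^16 ≡ 322^2 = 103684 ≡ 31
302^32 ≡ 31^2 = 961 ≡ 263
302^64 ≡ 263^2 = 69169 ≡ 67
302^128 ≡ 67^2 = 4489 ≡ 301
302^256 ≡ 301^2 = 90601 ≡ 210
343 = 256 + 64 + 16 + 4 + 2 + 1, so 302^343 ≡ 210·67·31·312·115·302 ≡ 58 (mod 349)
343^2 = 117649 ≡ 36
343^4 ≡ 36^2 = 1296 ≡ 249
343^8 ≡ 249^2 = 62001 ≡ 228
343^16 ≡ 228^2 = 51984 ≡ 332
343^32 ≡ 332^2 = 110224 ≡ 289
54 = 32 + 16 + 4 + 2, so 343^54 ≡ 289·332·249·36 ≡ 178 (mod 349)
58·178 = 10324 ≡ 203 (mod 349)
246 ≠ 203, so verification fails.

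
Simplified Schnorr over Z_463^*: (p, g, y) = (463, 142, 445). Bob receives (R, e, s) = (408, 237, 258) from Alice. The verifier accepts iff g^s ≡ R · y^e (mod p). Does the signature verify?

g^s mod p:
Squares mod 463: 142^1≡142, 142^2≡255, 142^4≡205, 142^8≡355, 142^16≡89, 142^32≡50, 142^64≡185, 142^128≡426, 142^256≡443
258 = 256 + 2, so 142^258 ≡ 443·255 ≡ 456 (mod 463)
R · y^e mod p:
Squares mod 463: 445^1≡445, 445^2≡324, 445^4≡338, 445^8≡346, 445^16≡262, 445^32≡120, 445^64≡47, 445^128≡357
237 = 128 + 64 + 32 + 8 + 4 + 1, so 445^237 ≡ 357·47·120·346·338·445 ≡ 219 (mod 463)
408·219 = 89352 ≡ 456 (mod 463)
456 ≡ 456 (mod 463); signature holds.

verifies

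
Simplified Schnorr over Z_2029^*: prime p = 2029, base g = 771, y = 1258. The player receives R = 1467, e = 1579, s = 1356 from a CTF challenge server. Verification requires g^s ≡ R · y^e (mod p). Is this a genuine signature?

genuine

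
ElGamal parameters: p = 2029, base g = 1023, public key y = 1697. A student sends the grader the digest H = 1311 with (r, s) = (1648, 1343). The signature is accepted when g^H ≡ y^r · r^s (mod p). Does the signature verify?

Left side g^H mod p:
1023^1311 mod 2029 = 595
Right side y^r · r^s mod p:
1697^1648 mod 2029 = 1397
1648^1343 mod 2029 = 1069
1397·1069 = 1493393 ≡ 49 (mod 2029)
595 ≠ 49, so verification fails.

does not verify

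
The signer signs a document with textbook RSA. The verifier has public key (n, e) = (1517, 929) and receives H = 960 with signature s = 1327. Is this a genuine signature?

forged

s^2 ≡ 1327^2 = 1760929 ≡ 1209
s^4 ≡ 1209^2 = 1461681 ≡ 810
s^8 ≡ 810^2 = 656100 ≡ 756
s^16 ≡ 756^2 = 571536 ≡ 1144
s^32 ≡ 1144^2 = 1308736 ≡ 1082
s^64 ≡ 1082^2 = 1170724 ≡ 1117
s^128 ≡ 1117^2 = 1247689 ≡ 715
s^256 ≡ 715^2 = 511225 ≡ 1513
s^512 ≡ 1513^2 = 2289169 ≡ 16
929 = 512 + 256 + 128 + 32 + 1, so s^929 ≡ 16·1513·715·1082·1327 ≡ 557 (mod 1517)
s^929 mod 1517 = 557, but H = 960.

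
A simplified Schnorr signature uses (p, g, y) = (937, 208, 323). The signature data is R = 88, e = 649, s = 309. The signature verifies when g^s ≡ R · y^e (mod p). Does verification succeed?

fails

g^s mod p:
Squares mod 937: 208^1≡208, 208^2≡162, 208^4≡8, 208^8≡64, 208^16≡348, 208^32≡231, 208^64≡889, 208^128≡430, 208^256≡311
309 = 256 + 32 + 16 + 4 + 1, so 208^309 ≡ 311·231·348·8·208 ≡ 26 (mod 937)
R · y^e mod p:
Squares mod 937: 323^1≡323, 323^2≡322, 323^4≡614, 323^8≡322, 323^16≡614, 323^32≡322, 323^64≡614, 323^128≡322, 323^256≡614, 323^512≡322
649 = 512 + 128 + 8 + 1, so 323^649 ≡ 322·322·322·323 ≡ 323 (mod 937)
88·323 = 28424 ≡ 314 (mod 937)
26 ≠ 314; the check fails.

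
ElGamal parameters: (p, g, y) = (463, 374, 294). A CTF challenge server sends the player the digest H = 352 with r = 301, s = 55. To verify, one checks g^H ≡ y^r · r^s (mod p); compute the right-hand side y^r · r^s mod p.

294^2 = 86436 ≡ 318
294^4 ≡ 318^2 = 101124 ≡ 190
294^8 ≡ 190^2 = 36100 ≡ 449
294^16 ≡ 449^2 = 201601 ≡ 196
294^32 ≡ 196^2 = 38416 ≡ 450
294^64 ≡ 450^2 = 202500 ≡ 169
294^128 ≡ 169^2 = 28561 ≡ 318
294^256 ≡ 318^2 = 101124 ≡ 190
301 = 256 + 32 + 8 + 4 + 1, so 294^301 ≡ 190·450·449·190·294 ≡ 22 (mod 463)
301^2 = 90601 ≡ 316
301^4 ≡ 316^2 = 99856 ≡ 311
301^8 ≡ 311^2 = 96721 ≡ 417
301^16 ≡ 417^2 = 173889 ≡ 264
301^32 ≡ 264^2 = 69696 ≡ 246
55 = 32 + 16 + 4 + 2 + 1, so 301^55 ≡ 246·264·311·316·301 ≡ 281 (mod 463)
y^r · r^s ≡ 22·281 = 6182 ≡ 163 (mod 463)

163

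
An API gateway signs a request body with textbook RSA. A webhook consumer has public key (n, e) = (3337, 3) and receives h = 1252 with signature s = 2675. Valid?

yes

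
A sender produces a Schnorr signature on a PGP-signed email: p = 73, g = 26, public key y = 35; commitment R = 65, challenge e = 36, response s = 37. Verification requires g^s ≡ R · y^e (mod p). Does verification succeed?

fails

g^s mod p:
26^2 = 676 ≡ 19
26^4 ≡ 19^2 = 361 ≡ 69
26^8 ≡ 69^2 = 4761 ≡ 16
26^16 ≡ 16^2 = 256 ≡ 37
26^32 ≡ 37^2 = 1369 ≡ 55
37 = 32 + 4 + 1, so 26^37 ≡ 55·69·26 ≡ 47 (mod 73)
R · y^e mod p:
35^2 = 1225 ≡ 57
35^4 ≡ 57^2 = 3249 ≡ 37
35^8 ≡ 37^2 = 1369 ≡ 55
35^16 ≡ 55^2 = 3025 ≡ 32
35^32 ≡ 32^2 = 1024 ≡ 2
36 = 32 + 4, so 35^36 ≡ 2·37 ≡ 1 (mod 73)
65·1 = 65 ≡ 65 (mod 73)
47 ≠ 65; the check fails.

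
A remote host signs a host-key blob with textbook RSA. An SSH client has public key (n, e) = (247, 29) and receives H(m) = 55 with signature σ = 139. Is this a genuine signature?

genuine

σ^2 ≡ 139^2 = 19321 ≡ 55
σ^4 ≡ 55^2 = 3025 ≡ 61
σ^8 ≡ 61^2 = 3721 ≡ 16
σ^16 ≡ 16^2 = 256 ≡ 9
29 = 16 + 8 + 4 + 1, so σ^29 ≡ 9·16·61·139 ≡ 55 (mod 247)
Since 55 equals the digest 55, verification succeeds.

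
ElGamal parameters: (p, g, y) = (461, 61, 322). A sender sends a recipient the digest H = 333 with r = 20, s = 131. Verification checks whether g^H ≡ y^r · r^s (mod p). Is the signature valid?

Left side g^H mod p:
61^2 = 3721 ≡ 33
61^4 ≡ 33^2 = 1089 ≡ 167
61^8 ≡ 167^2 = 27889 ≡ 229
61^16 ≡ 229^2 = 52441 ≡ 348
61^32 ≡ 348^2 = 121104 ≡ 322
61^64 ≡ 322^2 = 103684 ≡ 420
61^128 ≡ 420^2 = 176400 ≡ 298
61^256 ≡ 298^2 = 88804 ≡ 292
333 = 256 + 64 + 8 + 4 + 1, so 61^333 ≡ 292·420·229·167·61 ≡ 438 (mod 461)
Right side y^r · r^s mod p:
322^2 = 103684 ≡ 420
322^4 ≡ 420^2 = 176400 ≡ 298
322^8 ≡ 298^2 = 88804 ≡ 292
322^16 ≡ 292^2 = 85264 ≡ 440
20 = 16 + 4, so 322^20 ≡ 440·298 ≡ 196 (mod 461)
20^2 = 400
20^4 ≡ 400^2 = 160000 ≡ 33
20^8 ≡ 33^2 = 1089 ≡ 167
20^16 ≡ 167^2 = 27889 ≡ 229
20^32 ≡ 229^2 = 52441 ≡ 348
20^64 ≡ 348^2 = 121104 ≡ 322
20^128 ≡ 322^2 = 103684 ≡ 420
131 = 128 + 2 + 1, so 20^131 ≡ 420·400·20 ≡ 232 (mod 461)
196·232 = 45472 ≡ 294 (mod 461)
438 ≠ 294, so verification fails.

invalid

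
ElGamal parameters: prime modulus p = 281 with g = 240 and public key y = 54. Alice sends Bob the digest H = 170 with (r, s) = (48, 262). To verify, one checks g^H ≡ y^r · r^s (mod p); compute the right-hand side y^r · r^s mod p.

245

54^48 mod 281 = 111
48^262 mod 281 = 106
y^r · r^s ≡ 111·106 = 11766 ≡ 245 (mod 281)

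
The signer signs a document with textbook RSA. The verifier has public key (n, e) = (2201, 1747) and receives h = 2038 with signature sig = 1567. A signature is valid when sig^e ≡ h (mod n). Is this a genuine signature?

sig^2 ≡ 1567^2 = 2455489 ≡ 1374
sig^4 ≡ 1374^2 = 1887876 ≡ 1619
sig^8 ≡ 1619^2 = 2621161 ≡ 1971
sig^16 ≡ 1971^2 = 3884841 ≡ 76
sig^32 ≡ 76^2 = 5776 ≡ 1374
sig^64 ≡ 1374^2 = 1887876 ≡ 1619
sig^128 ≡ 1619^2 = 2621161 ≡ 1971
sig^256 ≡ 1971^2 = 3884841 ≡ 76
sig^512 ≡ 76^2 = 5776 ≡ 1374
sig^1024 ≡ 1374^2 = 1887876 ≡ 1619
1747 = 1024 + 512 + 128 + 64 + 16 + 2 + 1, so sig^1747 ≡ 1619·1374·1971·1619·76·1374·1567 ≡ 167 (mod 2201)
The recovered value 167 does not match the digest 2038.

forged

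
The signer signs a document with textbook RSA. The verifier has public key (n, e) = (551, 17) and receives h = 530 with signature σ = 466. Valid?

no

σ^2 ≡ 466^2 = 217156 ≡ 62
σ^4 ≡ 62^2 = 3844 ≡ 538
σ^8 ≡ 538^2 = 289444 ≡ 169
σ^16 ≡ 169^2 = 28561 ≡ 460
17 = 16 + 1, so σ^17 ≡ 460·466 ≡ 21 (mod 551)
σ^17 mod 551 = 21, but h = 530.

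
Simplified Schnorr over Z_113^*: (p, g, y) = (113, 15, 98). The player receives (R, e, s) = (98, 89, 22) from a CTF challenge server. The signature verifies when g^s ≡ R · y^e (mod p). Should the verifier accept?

accept

g^s mod p:
Squares mod 113: 15^1≡15, 15^2≡112, 15^4≡1, 15^8≡1, 15^16≡1
22 = 16 + 4 + 2, so 15^22 ≡ 1·1·112 ≡ 112 (mod 113)
R · y^e mod p:
Squares mod 113: 98^1≡98, 98^2≡112, 98^4≡1, 98^8≡1, 98^16≡1, 98^32≡1, 98^64≡1
89 = 64 + 16 + 8 + 1, so 98^89 ≡ 1·1·1·98 ≡ 98 (mod 113)
98·98 = 9604 ≡ 112 (mod 113)
112 ≡ 112 (mod 113); signature holds.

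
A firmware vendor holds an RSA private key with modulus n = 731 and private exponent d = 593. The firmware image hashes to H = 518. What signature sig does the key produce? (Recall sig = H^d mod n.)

H^2 ≡ 518^2 = 268324 ≡ 47
H^4 ≡ 47^2 = 2209 ≡ 16
H^8 ≡ 16^2 = 256
H^16 ≡ 256^2 = 65536 ≡ 477
H^32 ≡ 477^2 = 227529 ≡ 188
H^64 ≡ 188^2 = 35344 ≡ 256
H^128 ≡ 256^2 = 65536 ≡ 477
H^256 ≡ 477^2 = 227529 ≡ 188
H^512 ≡ 188^2 = 35344 ≡ 256
593 = 512 + 64 + 16 + 1, so H^593 ≡ 256·256·477·518 ≡ 161 (mod 731)

161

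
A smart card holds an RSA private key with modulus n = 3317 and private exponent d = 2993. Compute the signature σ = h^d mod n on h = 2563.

451

Squares mod 3317: h^1≡2563, h^2≡1309, h^4≡1909, h^8≡2215, h^16≡382, h^32≡3293, h^64≡576, h^128≡76, h^256≡2459, h^512≡3107, h^1024≡979, h^2048≡3145
2993 = 2048 + 512 + 256 + 128 + 32 + 16 + 1, so h^2993 ≡ 3145·3107·2459·76·3293·382·2563 ≡ 451 (mod 3317)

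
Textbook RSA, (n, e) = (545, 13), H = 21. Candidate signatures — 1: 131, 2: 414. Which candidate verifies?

1

Candidate 1: Squares mod 545: 131^1≡131, 131^2≡266, 131^4≡451, 131^8≡116; 13 = 8 + 4 + 1, so 131^13 ≡ 116·451·131 ≡ 21 (mod 545)
  → matches H = 21
Candidate 2: Squares mod 545: 414^1≡414, 414^2≡266, 414^4≡451, 414^8≡116; 13 = 8 + 4 + 1, so 414^13 ≡ 116·451·414 ≡ 524 (mod 545)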